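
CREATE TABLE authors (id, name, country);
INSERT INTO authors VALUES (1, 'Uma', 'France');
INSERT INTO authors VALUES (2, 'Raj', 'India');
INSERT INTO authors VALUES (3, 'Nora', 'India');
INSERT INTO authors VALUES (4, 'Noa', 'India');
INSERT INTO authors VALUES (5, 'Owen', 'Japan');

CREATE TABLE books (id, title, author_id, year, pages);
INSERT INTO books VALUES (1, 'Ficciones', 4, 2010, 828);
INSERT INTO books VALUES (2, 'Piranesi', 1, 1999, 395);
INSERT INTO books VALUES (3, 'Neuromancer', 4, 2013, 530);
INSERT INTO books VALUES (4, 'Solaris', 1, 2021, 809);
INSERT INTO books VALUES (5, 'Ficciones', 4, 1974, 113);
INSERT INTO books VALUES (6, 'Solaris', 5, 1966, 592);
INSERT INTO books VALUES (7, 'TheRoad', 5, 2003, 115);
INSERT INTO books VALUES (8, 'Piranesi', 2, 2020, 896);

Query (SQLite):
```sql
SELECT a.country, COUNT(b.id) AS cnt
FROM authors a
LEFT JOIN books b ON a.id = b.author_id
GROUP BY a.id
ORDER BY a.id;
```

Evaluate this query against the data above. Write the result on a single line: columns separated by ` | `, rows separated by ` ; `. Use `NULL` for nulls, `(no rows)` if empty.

France | 2 ; India | 1 ; India | 0 ; India | 3 ; Japan | 2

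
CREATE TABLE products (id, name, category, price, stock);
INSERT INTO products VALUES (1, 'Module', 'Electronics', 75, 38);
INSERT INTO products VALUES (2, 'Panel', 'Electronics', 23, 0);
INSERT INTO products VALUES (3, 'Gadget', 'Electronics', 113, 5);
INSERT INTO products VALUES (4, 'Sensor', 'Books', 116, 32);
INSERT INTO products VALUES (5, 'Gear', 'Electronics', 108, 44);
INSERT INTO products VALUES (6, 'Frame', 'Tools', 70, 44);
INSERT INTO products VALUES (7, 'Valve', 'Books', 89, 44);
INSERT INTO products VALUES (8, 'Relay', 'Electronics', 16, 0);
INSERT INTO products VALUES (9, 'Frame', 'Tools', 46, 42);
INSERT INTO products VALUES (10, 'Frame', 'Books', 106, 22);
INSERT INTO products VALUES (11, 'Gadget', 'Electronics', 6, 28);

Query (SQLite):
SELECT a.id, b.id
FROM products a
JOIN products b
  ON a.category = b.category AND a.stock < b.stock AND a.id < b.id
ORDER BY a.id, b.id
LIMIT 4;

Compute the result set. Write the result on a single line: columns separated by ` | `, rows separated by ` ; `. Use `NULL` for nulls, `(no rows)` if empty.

Pairs (a,b) with same category, a.stock < b.stock, a.id < b.id.
category groups: Books:{4,7,10} Electronics:{1,2,3,5,8,11} Tools:{6,9}
Ordered by (a.id, b.id); first 4.

1 | 5 ; 2 | 3 ; 2 | 5 ; 2 | 11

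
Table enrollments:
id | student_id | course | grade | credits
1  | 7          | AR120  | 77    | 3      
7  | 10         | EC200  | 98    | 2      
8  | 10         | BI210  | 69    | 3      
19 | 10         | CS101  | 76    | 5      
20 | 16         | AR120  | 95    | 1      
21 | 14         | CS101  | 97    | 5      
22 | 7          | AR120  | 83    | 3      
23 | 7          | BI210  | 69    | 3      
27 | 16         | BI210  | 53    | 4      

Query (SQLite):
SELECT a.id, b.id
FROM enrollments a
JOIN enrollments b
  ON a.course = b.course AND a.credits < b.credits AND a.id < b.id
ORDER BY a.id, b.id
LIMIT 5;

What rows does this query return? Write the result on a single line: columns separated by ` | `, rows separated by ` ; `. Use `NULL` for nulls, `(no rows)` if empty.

8 | 27 ; 20 | 22 ; 23 | 27

Pairs (a,b) with same course, a.credits < b.credits, a.id < b.id.
course groups: AR120:{1,20,22} BI210:{8,23,27} CS101:{19,21} EC200:{7}
Ordered by (a.id, b.id); first 5.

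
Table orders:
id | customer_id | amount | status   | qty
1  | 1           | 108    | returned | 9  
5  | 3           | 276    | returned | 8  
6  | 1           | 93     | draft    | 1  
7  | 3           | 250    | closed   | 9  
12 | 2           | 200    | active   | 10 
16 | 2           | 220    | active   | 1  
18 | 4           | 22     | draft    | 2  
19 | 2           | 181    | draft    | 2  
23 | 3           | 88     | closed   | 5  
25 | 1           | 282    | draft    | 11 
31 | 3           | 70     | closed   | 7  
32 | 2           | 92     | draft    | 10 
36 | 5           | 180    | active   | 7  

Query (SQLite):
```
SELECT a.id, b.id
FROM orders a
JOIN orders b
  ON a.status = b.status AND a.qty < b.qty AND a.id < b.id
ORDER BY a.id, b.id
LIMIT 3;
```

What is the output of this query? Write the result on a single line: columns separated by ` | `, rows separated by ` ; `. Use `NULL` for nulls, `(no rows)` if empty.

Pairs (a,b) with same status, a.qty < b.qty, a.id < b.id.
status groups: active:{12,16,36} closed:{7,23,31} draft:{6,18,19,25,32} returned:{1,5}
Ordered by (a.id, b.id); first 3.

6 | 18 ; 6 | 19 ; 6 | 25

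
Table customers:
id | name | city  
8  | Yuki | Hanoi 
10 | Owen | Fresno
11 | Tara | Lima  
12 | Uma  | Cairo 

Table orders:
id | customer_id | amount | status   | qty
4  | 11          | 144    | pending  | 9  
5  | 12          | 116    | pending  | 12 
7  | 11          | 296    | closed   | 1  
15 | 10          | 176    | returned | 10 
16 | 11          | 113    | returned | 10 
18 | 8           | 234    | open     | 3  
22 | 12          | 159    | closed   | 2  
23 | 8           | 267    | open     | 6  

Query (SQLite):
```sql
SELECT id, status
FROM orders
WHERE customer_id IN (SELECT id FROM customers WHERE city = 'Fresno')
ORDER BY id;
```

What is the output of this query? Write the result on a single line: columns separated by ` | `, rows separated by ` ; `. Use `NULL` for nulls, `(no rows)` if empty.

Inner query: customers.id where city = 'Fresno'.
Outer: keep orders rows whose customer_id is in that set.
Inner query → {10}

15 | returned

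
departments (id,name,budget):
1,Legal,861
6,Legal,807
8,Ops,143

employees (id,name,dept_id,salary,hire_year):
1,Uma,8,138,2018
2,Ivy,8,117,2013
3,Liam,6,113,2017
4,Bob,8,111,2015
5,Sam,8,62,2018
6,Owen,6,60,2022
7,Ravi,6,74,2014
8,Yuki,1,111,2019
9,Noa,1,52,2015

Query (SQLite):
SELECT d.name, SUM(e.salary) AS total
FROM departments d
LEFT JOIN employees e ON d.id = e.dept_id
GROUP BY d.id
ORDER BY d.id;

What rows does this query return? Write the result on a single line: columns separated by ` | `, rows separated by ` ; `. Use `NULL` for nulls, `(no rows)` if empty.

LEFT JOIN keeps every departments row; unmatched ones get NULL for employees columns.
Group by departments.id and compute SUM(e.salary). SUM over an all-NULL group is NULL.
  1: ids {8, 9} → SUM(e.salary)=163
  6: ids {3, 6, 7} → SUM(e.salary)=247
  8: ids {1, 2, 4, 5} → SUM(e.salary)=428

Legal | 163 ; Legal | 247 ; Ops | 428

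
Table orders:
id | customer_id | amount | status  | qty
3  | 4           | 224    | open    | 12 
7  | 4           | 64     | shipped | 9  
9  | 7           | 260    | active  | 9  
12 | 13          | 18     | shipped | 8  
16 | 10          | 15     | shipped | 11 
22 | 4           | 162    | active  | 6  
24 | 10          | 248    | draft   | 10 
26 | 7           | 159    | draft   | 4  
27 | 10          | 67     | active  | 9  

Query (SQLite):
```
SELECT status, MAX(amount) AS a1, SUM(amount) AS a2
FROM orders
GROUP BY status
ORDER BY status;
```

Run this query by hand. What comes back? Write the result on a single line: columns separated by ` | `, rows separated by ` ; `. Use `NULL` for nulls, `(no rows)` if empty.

active | 260 | 489 ; draft | 248 | 407 ; open | 224 | 224 ; shipped | 64 | 97

Group orders by status.
Per group compute: MAX(amount), SUM(amount).
  active: ids {9, 22, 27} → MAX(amount)=260, SUM(amount)=489
  draft: ids {24, 26} → MAX(amount)=248, SUM(amount)=407
  open: ids {3} → MAX(amount)=224, SUM(amount)=224
  shipped: ids {7, 12, 16} → MAX(amount)=64, SUM(amount)=97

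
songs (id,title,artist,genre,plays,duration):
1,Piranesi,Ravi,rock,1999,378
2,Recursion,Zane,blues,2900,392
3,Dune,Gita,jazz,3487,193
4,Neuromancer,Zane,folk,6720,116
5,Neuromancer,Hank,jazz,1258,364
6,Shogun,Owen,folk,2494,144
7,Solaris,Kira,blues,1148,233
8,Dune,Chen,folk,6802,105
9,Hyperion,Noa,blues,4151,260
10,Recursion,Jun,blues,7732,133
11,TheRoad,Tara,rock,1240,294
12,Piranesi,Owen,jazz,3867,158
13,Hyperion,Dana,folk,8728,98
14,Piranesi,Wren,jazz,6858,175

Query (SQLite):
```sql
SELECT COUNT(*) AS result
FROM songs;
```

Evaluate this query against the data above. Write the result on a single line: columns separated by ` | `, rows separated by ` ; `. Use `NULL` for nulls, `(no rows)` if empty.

14

All plays values: [1999, 2900, 3487, 6720, 1258, 2494, 1148, 6802, 4151, 7732, 1240, 3867, 8728, 6858].
COUNT(*) counts rows → 14.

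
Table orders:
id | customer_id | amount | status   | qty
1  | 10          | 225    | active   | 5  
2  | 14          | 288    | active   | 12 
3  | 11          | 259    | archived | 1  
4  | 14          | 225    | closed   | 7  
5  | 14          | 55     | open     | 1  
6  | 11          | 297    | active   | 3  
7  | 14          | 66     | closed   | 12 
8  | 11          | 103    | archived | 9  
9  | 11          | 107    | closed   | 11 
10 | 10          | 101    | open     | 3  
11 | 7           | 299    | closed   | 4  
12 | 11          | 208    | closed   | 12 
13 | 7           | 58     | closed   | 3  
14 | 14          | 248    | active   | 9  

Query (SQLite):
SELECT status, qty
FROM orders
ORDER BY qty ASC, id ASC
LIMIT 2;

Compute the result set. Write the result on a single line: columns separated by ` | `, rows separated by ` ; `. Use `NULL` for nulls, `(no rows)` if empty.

archived | 1 ; open | 1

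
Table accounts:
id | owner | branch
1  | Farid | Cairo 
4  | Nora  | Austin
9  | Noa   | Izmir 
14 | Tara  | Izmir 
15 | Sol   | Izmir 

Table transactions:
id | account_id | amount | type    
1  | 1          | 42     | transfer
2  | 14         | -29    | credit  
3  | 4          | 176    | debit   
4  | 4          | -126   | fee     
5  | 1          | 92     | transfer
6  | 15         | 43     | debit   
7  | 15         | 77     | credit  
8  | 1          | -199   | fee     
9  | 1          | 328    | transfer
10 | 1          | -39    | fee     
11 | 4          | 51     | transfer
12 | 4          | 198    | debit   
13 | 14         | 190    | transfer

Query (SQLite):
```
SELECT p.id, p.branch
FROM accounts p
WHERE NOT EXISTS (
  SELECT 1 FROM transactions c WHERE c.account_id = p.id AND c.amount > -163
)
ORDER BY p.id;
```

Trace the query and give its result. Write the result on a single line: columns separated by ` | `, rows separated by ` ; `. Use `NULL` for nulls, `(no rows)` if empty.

For each accounts row, check whether any transactions with matching account_id has amount > -163.
Keep rows where that is false.

9 | Izmir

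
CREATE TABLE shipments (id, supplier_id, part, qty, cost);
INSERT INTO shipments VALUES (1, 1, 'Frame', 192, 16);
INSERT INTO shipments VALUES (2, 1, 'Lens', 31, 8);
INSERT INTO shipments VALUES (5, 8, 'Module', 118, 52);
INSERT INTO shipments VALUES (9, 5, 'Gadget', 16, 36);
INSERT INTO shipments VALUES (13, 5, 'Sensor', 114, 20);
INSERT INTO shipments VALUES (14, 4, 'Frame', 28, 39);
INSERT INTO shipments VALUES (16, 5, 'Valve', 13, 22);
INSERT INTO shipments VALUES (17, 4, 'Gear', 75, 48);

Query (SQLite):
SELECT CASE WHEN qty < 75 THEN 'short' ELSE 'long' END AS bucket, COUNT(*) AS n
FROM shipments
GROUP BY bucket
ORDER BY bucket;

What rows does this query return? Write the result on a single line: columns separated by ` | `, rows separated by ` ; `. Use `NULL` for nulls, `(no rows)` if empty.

Bucket rows by qty < 75 → 'short' else 'long'; count each bucket.

long | 4 ; short | 4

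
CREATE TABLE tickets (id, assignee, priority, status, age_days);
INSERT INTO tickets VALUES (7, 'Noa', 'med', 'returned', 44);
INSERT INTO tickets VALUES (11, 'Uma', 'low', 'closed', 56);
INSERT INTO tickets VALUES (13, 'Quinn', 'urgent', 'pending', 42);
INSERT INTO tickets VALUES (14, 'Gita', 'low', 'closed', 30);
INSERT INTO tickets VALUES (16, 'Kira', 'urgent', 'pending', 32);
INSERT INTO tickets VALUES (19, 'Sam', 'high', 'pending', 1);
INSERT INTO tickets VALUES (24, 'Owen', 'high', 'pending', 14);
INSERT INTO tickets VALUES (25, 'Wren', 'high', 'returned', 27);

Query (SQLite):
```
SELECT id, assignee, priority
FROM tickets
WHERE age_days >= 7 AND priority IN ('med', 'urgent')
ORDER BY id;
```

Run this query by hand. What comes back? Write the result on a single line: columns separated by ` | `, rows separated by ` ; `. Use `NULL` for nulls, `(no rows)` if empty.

7 | Noa | med ; 13 | Quinn | urgent ; 16 | Kira | urgent

age_days >= 7: ids {7, 11, 13, 14, 16, 24, 25}
priority IN ('med', 'urgent'): ids {7, 13, 16}
Combine with AND.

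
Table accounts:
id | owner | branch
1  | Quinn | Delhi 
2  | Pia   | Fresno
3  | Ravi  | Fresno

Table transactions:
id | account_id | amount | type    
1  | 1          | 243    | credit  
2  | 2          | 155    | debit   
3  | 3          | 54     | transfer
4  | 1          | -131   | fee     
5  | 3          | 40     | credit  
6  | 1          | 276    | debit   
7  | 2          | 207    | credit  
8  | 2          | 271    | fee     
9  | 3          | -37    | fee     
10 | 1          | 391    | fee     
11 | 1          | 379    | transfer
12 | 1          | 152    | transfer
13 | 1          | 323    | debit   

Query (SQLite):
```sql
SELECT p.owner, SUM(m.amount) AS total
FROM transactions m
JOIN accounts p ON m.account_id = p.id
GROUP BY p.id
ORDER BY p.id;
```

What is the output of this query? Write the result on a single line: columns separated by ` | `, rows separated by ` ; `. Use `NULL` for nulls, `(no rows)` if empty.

Join each transactions row to its accounts via account_id.
Group joined rows by accounts.id; compute SUM(m.amount) per group.
  1: ids {1, 4, 6, 10, 11, 12, 13} → SUM(m.amount)=1633
  2: ids {2, 7, 8} → SUM(m.amount)=633
  3: ids {3, 5, 9} → SUM(m.amount)=57

Quinn | 1633 ; Pia | 633 ; Ravi | 57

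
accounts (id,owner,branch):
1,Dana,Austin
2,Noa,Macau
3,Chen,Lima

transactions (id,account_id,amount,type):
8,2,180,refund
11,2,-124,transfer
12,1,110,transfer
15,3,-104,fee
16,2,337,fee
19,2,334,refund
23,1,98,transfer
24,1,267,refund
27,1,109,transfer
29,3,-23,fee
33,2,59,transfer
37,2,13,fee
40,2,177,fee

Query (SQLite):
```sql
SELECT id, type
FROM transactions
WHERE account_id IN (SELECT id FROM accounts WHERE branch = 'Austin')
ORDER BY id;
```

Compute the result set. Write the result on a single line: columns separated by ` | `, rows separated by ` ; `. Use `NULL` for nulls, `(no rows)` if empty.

12 | transfer ; 23 | transfer ; 24 | refund ; 27 | transfer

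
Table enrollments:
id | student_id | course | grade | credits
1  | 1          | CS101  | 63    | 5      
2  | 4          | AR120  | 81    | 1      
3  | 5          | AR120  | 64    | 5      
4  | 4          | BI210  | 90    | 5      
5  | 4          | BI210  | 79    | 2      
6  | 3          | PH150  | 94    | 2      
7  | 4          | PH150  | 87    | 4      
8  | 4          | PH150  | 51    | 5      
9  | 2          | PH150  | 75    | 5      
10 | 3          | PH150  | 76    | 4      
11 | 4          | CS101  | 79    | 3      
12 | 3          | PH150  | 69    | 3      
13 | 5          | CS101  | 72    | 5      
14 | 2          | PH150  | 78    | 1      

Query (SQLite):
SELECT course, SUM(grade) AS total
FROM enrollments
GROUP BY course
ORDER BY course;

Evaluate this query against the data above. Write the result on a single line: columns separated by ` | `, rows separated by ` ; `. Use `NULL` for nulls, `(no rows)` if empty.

Partition enrollments by course; compute SUM(grade) within each group.
  AR120: ids {2, 3} → SUM(grade)=145
  BI210: ids {4, 5} → SUM(grade)=169
  CS101: ids {1, 11, 13} → SUM(grade)=214
  PH150: ids {6, 7, 8, 9, 10, 12, 14} → SUM(grade)=530

AR120 | 145 ; BI210 | 169 ; CS101 | 214 ; PH150 | 530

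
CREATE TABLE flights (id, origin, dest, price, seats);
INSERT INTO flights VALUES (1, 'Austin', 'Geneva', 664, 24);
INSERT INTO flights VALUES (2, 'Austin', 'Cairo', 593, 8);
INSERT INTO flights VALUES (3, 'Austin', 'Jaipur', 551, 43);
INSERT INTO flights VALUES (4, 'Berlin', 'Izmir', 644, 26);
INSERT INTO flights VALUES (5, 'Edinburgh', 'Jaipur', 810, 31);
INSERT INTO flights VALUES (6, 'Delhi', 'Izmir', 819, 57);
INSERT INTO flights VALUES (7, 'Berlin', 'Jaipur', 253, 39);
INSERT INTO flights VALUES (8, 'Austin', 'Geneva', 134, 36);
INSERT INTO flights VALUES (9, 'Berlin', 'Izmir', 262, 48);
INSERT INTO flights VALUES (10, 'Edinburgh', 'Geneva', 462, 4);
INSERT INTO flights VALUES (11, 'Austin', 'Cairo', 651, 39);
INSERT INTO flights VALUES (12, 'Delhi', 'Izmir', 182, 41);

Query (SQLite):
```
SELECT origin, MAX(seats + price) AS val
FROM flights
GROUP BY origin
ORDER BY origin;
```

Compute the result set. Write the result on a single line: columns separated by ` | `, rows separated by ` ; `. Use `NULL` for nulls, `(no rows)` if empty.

Austin | 690 ; Berlin | 670 ; Delhi | 876 ; Edinburgh | 841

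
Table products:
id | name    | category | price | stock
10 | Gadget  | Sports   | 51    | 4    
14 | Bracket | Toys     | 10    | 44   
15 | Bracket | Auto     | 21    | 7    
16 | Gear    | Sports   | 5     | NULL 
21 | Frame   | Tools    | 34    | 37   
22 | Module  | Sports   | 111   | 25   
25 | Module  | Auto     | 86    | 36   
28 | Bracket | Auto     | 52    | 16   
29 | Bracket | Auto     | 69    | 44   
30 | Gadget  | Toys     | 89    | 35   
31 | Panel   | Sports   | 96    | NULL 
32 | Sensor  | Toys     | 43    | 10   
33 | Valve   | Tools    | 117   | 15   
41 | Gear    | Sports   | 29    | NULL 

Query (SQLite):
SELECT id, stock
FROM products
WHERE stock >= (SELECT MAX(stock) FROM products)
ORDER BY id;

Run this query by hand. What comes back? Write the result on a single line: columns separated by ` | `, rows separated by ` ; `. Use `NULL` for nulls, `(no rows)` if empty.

Scalar subquery: MAX(stock) over all products rows = 44.
Keep rows where stock >= that value.

14 | 44 ; 29 | 44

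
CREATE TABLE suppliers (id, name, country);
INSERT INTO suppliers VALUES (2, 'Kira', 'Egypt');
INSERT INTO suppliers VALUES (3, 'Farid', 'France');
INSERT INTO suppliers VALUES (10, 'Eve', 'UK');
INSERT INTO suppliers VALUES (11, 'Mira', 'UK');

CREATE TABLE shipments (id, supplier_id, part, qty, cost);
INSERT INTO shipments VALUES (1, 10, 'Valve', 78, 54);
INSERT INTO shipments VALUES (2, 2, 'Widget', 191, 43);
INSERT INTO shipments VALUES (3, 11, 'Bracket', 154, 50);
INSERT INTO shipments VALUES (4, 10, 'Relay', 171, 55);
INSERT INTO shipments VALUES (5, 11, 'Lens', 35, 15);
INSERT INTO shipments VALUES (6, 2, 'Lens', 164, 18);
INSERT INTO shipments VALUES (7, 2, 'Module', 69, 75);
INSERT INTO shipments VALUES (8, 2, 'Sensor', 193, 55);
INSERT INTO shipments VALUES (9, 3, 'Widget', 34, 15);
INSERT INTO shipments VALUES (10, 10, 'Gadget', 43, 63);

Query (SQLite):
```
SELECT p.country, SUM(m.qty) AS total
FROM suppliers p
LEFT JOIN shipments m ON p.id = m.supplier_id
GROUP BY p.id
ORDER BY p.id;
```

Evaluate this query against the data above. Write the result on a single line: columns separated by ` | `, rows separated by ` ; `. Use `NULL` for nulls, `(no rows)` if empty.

Egypt | 617 ; France | 34 ; UK | 292 ; UK | 189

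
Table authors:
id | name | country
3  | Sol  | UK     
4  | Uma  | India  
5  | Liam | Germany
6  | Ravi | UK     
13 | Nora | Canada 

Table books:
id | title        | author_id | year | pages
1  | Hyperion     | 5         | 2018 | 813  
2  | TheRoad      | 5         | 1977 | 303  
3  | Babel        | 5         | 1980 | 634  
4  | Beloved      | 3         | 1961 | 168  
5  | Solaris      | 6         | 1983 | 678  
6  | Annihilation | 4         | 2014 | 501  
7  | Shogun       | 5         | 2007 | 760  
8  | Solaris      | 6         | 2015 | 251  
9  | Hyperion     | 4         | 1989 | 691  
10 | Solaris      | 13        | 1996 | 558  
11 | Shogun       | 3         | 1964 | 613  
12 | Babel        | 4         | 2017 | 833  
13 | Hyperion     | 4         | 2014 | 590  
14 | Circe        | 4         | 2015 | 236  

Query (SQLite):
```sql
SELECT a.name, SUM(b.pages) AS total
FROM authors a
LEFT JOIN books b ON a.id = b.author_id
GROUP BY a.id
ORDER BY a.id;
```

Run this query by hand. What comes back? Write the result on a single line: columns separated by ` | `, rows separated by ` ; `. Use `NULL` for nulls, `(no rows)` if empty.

Sol | 781 ; Uma | 2851 ; Liam | 2510 ; Ravi | 929 ; Nora | 558

LEFT JOIN keeps every authors row; unmatched ones get NULL for books columns.
Group by authors.id and compute SUM(b.pages). SUM over an all-NULL group is NULL.
  3: ids {4, 11} → SUM(b.pages)=781
  4: ids {6, 9, 12, 13, 14} → SUM(b.pages)=2851
  5: ids {1, 2, 3, 7} → SUM(b.pages)=2510
  6: ids {5, 8} → SUM(b.pages)=929
  13: ids {10} → SUM(b.pages)=558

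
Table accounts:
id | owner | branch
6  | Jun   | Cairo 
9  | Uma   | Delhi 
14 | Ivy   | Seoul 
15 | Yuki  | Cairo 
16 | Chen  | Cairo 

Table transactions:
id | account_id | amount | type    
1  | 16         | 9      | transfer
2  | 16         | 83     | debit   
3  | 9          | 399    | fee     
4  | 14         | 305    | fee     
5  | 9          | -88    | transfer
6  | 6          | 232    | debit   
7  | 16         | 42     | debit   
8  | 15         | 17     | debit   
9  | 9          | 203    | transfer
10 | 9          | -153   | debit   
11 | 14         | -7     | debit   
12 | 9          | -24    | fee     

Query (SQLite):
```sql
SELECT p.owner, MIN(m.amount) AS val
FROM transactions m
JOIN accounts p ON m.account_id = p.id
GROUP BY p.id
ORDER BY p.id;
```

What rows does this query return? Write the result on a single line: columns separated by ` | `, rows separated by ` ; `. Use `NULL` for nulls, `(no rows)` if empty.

Jun | 232 ; Uma | -153 ; Ivy | -7 ; Yuki | 17 ; Chen | 9

Join each transactions row to its accounts via account_id.
Group joined rows by accounts.id; compute MIN(m.amount) per group.
  6: ids {6} → MIN(m.amount)=232
  9: ids {3, 5, 9, 10, 12} → MIN(m.amount)=-153
  14: ids {4, 11} → MIN(m.amount)=-7
  15: ids {8} → MIN(m.amount)=17
  16: ids {1, 2, 7} → MIN(m.amount)=9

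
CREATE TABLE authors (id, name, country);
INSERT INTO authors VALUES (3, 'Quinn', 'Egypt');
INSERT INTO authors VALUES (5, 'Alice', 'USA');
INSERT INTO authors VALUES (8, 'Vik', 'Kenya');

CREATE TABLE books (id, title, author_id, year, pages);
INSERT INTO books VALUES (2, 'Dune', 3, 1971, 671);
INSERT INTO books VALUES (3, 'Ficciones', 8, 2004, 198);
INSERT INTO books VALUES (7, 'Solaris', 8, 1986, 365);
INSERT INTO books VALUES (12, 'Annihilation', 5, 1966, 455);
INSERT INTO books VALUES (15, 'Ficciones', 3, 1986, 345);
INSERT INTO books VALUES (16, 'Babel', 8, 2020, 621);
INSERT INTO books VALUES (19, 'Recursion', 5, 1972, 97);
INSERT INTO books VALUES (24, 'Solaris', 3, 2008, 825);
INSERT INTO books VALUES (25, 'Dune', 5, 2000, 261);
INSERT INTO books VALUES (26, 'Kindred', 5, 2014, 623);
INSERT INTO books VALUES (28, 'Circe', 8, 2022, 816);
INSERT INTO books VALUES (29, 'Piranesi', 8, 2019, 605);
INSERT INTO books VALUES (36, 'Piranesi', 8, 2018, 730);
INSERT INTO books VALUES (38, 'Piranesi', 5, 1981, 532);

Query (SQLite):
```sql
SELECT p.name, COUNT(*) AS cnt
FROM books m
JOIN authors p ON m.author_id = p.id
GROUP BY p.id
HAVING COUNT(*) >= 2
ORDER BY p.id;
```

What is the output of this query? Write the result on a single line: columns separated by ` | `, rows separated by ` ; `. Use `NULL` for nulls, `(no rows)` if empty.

Join each books row to its authors via author_id.
Group joined rows by authors.id; compute COUNT(*) per group.
HAVING: keep groups with count ≥ 2.
  3: ids {2, 15, 24} → COUNT(*)=3
  5: ids {12, 19, 25, 26, 38} → COUNT(*)=5
  8: ids {3, 7, 16, 28, 29, 36} → COUNT(*)=6

Quinn | 3 ; Alice | 5 ; Vik | 6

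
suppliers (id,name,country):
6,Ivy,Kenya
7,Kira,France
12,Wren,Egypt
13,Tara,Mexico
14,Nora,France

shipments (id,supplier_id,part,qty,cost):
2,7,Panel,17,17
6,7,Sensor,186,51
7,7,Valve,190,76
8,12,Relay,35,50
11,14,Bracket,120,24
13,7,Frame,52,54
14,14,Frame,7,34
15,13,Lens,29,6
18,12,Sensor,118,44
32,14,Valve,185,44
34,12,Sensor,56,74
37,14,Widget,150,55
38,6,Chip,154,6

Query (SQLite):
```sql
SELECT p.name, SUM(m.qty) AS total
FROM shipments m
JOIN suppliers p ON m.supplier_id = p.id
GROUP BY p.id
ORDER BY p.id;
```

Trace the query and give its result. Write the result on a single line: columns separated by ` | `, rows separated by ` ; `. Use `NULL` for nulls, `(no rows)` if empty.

Join each shipments row to its suppliers via supplier_id.
Group joined rows by suppliers.id; compute SUM(m.qty) per group.
  6: ids {38} → SUM(m.qty)=154
  7: ids {2, 6, 7, 13} → SUM(m.qty)=445
  12: ids {8, 18, 34} → SUM(m.qty)=209
  13: ids {15} → SUM(m.qty)=29
  14: ids {11, 14, 32, 37} → SUM(m.qty)=462

Ivy | 154 ; Kira | 445 ; Wren | 209 ; Tara | 29 ; Nora | 462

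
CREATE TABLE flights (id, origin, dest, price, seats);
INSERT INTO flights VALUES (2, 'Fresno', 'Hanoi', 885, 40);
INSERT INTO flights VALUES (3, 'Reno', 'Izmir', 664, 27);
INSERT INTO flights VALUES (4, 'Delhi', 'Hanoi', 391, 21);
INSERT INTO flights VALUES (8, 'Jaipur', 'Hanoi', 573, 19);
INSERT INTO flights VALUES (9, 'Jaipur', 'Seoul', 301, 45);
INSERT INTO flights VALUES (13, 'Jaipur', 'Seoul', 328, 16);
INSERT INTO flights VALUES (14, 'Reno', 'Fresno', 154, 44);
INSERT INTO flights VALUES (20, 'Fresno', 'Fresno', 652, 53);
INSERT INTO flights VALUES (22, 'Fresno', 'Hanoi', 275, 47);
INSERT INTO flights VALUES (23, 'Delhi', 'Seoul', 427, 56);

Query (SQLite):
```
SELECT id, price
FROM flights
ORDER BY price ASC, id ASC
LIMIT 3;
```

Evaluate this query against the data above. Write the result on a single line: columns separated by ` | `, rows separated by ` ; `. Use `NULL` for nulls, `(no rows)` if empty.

14 | 154 ; 22 | 275 ; 9 | 301

Sort by price asc, tiebreak id asc: (154, id=14), (275, id=22), (301, id=9), (328, id=13), (391, id=4), (427, id=23) …. Take first 3.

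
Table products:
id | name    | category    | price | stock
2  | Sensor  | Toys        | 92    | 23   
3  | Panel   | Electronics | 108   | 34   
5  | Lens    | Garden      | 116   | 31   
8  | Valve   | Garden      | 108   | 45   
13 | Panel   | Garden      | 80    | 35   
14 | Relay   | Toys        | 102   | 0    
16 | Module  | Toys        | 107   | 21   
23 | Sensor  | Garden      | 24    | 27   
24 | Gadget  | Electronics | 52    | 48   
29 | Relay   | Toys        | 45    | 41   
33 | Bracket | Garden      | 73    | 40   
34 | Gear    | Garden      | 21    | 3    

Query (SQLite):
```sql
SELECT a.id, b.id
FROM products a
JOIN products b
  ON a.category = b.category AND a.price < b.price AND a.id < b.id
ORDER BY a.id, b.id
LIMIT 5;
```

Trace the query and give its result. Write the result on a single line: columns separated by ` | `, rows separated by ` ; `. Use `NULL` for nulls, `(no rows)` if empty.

Pairs (a,b) with same category, a.price < b.price, a.id < b.id.
category groups: Electronics:{3,24} Garden:{5,8,13,23,33,34} Toys:{2,14,16,29}
Ordered by (a.id, b.id); first 5.

2 | 14 ; 2 | 16 ; 14 | 16 ; 23 | 33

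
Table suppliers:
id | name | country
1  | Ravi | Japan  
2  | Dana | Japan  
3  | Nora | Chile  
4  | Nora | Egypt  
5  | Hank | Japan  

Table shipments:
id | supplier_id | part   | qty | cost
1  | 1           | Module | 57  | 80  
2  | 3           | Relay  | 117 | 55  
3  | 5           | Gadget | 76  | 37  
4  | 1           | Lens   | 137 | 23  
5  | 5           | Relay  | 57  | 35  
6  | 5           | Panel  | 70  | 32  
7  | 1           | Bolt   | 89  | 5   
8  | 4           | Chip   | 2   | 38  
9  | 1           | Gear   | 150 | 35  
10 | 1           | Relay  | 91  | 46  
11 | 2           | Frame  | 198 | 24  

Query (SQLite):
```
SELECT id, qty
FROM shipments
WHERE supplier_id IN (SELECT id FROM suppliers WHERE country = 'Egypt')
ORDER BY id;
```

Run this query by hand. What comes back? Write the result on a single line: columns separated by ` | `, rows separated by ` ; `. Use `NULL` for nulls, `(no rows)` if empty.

8 | 2

Inner query: suppliers.id where country = 'Egypt'.
Outer: keep shipments rows whose supplier_id is in that set.
Inner query → {4}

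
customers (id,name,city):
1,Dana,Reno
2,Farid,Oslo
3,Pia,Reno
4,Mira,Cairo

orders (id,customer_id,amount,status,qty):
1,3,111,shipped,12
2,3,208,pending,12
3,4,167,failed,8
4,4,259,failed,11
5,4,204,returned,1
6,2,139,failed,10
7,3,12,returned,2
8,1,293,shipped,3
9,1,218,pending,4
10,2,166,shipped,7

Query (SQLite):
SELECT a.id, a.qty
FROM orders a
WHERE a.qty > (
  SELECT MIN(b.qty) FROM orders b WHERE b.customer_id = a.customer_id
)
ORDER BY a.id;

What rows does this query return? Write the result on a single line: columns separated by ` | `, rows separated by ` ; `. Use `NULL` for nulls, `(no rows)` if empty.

1 | 12 ; 2 | 12 ; 3 | 8 ; 4 | 11 ; 6 | 10 ; 9 | 4

For each orders row a, compute MIN(qty) over rows sharing a.customer_id.
Keep row a if a.qty > that per-group MIN.
  customer_id=1: MIN(qty) = 3
  customer_id=2: MIN(qty) = 7
  customer_id=3: MIN(qty) = 2
  customer_id=4: MIN(qty) = 1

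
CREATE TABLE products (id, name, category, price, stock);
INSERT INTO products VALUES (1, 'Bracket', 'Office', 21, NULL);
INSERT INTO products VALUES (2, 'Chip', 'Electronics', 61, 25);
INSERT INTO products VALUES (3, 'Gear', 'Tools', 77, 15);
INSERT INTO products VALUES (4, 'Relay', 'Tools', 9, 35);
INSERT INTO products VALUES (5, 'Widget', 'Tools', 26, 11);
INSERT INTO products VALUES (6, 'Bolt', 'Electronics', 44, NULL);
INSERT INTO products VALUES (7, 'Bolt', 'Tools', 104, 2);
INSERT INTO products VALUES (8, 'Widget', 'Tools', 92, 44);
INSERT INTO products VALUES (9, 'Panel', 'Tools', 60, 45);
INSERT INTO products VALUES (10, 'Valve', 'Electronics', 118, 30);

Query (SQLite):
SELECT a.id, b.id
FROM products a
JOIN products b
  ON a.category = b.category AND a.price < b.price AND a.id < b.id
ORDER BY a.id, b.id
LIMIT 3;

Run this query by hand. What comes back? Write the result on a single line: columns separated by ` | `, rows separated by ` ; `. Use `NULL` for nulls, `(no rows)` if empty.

Pairs (a,b) with same category, a.price < b.price, a.id < b.id.
category groups: Electronics:{2,6,10} Office:{1} Tools:{3,4,5,7,8,9}
Ordered by (a.id, b.id); first 3.

2 | 10 ; 3 | 7 ; 3 | 8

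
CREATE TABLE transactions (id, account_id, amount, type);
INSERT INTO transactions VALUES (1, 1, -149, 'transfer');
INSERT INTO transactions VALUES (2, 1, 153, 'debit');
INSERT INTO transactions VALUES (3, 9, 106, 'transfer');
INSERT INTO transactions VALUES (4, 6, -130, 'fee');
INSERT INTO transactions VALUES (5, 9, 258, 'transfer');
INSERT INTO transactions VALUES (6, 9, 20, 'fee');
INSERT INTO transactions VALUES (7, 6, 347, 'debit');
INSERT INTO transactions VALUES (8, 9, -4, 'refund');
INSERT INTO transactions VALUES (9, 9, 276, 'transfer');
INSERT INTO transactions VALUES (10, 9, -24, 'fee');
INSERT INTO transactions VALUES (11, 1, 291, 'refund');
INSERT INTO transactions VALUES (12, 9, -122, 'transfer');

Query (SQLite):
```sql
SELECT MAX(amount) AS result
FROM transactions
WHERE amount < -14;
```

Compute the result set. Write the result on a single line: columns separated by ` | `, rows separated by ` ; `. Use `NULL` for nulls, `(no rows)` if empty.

-24

Rows where amount < -14 → amount values: [-149, -130, -24, -122].
MAX of non-NULL values = -24.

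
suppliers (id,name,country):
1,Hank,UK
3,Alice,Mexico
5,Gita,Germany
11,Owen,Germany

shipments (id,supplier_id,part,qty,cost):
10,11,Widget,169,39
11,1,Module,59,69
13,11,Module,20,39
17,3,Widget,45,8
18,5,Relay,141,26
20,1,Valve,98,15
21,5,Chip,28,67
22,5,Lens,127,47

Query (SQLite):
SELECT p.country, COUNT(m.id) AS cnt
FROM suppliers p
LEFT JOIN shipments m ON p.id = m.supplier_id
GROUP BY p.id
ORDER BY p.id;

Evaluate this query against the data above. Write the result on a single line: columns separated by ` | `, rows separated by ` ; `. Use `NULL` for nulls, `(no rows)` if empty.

UK | 2 ; Mexico | 1 ; Germany | 3 ; Germany | 2

LEFT JOIN keeps every suppliers row; unmatched ones get NULL for shipments columns.
Group by suppliers.id and compute COUNT(m.id). COUNT(col) of an all-NULL group is 0.
  1: ids {11, 20} → COUNT(m.id)=2
  3: ids {17} → COUNT(m.id)=1
  5: ids {18, 21, 22} → COUNT(m.id)=3
  11: ids {10, 13} → COUNT(m.id)=2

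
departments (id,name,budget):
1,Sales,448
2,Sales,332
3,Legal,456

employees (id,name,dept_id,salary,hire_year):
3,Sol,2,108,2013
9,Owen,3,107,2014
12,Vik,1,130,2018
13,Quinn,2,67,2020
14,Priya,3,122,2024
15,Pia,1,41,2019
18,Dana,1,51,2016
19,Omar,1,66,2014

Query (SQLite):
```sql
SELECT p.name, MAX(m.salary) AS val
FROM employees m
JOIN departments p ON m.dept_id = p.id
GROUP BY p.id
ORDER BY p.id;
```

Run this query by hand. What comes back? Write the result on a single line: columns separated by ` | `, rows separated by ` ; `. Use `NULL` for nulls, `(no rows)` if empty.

Join each employees row to its departments via dept_id.
Group joined rows by departments.id; compute MAX(m.salary) per group.
  1: ids {12, 15, 18, 19} → MAX(m.salary)=130
  2: ids {3, 13} → MAX(m.salary)=108
  3: ids {9, 14} → MAX(m.salary)=122

Sales | 130 ; Sales | 108 ; Legal | 122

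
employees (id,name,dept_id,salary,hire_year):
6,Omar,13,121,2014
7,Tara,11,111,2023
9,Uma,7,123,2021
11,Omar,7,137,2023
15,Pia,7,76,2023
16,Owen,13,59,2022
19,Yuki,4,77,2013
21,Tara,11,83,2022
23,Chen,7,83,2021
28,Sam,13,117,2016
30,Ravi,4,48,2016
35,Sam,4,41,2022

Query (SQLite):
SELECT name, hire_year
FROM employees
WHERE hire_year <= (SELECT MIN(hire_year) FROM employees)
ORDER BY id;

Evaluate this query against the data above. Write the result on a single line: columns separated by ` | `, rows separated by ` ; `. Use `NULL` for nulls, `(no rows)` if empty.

Yuki | 2013

Scalar subquery: MIN(hire_year) over all employees rows = 2013.
Keep rows where hire_year <= that value.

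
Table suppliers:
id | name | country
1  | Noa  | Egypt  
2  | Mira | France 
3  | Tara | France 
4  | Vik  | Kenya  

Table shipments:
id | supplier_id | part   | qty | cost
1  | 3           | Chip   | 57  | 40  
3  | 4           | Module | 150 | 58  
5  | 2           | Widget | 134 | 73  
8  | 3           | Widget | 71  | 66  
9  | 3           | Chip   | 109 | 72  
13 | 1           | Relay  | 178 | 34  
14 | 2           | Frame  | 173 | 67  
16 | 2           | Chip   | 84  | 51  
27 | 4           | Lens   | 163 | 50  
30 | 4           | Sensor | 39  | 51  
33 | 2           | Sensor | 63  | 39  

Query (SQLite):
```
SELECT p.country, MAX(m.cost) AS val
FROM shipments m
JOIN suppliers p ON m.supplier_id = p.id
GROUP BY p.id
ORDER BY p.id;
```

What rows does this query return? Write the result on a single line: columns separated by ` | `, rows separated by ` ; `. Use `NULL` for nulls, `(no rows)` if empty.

Join each shipments row to its suppliers via supplier_id.
Group joined rows by suppliers.id; compute MAX(m.cost) per group.
  1: ids {13} → MAX(m.cost)=34
  2: ids {5, 14, 16, 33} → MAX(m.cost)=73
  3: ids {1, 8, 9} → MAX(m.cost)=72
  4: ids {3, 27, 30} → MAX(m.cost)=58

Egypt | 34 ; France | 73 ; France | 72 ; Kenya | 58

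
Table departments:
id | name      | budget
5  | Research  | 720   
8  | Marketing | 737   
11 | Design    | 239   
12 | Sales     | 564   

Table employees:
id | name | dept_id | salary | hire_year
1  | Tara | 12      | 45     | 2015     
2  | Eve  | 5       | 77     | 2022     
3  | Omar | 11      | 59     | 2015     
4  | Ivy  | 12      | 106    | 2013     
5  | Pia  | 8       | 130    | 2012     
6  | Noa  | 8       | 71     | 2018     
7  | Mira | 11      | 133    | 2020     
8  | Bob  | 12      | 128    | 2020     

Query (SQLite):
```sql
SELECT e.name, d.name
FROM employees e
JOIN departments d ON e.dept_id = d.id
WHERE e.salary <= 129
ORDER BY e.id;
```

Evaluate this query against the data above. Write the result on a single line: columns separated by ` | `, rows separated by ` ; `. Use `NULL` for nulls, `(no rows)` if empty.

Tara | Sales ; Eve | Research ; Omar | Design ; Ivy | Sales ; Noa | Marketing ; Bob | Sales

Each employees row matches the departments row where dept_id = departments.id.
Then keep rows with e.salary <= 129.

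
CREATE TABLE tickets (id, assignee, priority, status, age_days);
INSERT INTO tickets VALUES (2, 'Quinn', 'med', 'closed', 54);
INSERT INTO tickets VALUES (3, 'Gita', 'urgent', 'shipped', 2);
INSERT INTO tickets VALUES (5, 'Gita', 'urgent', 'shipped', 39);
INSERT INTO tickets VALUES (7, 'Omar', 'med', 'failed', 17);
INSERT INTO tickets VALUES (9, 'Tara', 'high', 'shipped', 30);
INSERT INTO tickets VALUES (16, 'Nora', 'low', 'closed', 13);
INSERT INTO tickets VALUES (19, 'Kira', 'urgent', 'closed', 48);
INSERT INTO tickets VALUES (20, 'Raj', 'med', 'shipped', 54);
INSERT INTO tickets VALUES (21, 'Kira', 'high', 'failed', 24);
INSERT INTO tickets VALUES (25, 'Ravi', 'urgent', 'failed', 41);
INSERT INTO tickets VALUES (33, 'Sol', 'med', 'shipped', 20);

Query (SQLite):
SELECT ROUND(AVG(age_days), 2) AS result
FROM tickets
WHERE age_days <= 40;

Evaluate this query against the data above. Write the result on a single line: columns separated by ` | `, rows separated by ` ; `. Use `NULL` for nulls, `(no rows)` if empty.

20.71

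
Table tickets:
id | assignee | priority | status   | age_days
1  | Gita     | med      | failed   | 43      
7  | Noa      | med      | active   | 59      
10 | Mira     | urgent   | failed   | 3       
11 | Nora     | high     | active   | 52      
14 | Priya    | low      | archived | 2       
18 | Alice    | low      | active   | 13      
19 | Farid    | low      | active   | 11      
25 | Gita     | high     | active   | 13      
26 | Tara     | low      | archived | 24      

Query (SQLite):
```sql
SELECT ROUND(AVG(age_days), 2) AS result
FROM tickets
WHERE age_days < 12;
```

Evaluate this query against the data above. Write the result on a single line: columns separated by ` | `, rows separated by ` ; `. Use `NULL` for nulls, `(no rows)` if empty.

5.33

Rows where age_days < 12 → age_days values: [3, 2, 11].
AVG = 16 / 3 (rounded to 2 dp).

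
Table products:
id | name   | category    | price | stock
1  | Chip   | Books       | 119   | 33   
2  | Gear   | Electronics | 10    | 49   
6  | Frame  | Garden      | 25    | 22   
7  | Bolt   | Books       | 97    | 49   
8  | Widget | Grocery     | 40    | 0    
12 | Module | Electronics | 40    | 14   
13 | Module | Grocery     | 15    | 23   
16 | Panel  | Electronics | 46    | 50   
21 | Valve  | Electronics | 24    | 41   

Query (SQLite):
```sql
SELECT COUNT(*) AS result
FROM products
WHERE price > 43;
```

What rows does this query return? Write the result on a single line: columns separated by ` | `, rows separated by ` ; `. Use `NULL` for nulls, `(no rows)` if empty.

Rows where price > 43 → price values: [119, 97, 46].
COUNT(*) counts rows → 3.

3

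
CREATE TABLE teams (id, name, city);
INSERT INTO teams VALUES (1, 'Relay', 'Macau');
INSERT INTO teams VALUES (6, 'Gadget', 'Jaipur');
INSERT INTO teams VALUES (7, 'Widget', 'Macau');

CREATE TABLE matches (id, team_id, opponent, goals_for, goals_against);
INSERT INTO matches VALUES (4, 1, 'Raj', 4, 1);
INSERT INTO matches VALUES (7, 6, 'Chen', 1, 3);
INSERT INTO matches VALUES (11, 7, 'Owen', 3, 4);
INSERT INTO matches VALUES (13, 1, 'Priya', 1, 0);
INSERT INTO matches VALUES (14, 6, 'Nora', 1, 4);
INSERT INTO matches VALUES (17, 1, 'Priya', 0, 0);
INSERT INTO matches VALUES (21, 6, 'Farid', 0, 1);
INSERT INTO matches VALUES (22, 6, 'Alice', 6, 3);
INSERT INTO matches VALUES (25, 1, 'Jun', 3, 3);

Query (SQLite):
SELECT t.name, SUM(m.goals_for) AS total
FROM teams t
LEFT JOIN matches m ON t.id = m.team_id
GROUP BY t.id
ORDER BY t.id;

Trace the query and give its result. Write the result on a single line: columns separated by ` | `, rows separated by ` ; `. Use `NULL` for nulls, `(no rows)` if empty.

LEFT JOIN keeps every teams row; unmatched ones get NULL for matches columns.
Group by teams.id and compute SUM(m.goals_for). SUM over an all-NULL group is NULL.
  1: ids {4, 13, 17, 25} → SUM(m.goals_for)=8
  6: ids {7, 14, 21, 22} → SUM(m.goals_for)=8
  7: ids {11} → SUM(m.goals_for)=3

Relay | 8 ; Gadget | 8 ; Widget | 3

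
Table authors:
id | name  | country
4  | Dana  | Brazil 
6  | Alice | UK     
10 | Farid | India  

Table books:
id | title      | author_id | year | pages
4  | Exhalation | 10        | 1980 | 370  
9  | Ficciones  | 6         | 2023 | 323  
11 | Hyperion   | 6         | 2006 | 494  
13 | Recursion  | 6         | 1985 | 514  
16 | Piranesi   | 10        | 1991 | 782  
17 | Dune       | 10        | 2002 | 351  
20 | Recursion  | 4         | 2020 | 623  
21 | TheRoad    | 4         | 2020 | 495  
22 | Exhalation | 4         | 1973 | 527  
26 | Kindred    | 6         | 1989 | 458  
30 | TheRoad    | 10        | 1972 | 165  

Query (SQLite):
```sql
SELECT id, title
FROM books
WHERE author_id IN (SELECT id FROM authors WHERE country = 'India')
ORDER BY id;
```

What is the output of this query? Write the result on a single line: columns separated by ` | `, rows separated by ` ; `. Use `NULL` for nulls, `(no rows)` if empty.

Inner query: authors.id where country = 'India'.
Outer: keep books rows whose author_id is in that set.
Inner query → {10}

4 | Exhalation ; 16 | Piranesi ; 17 | Dune ; 30 | TheRoad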